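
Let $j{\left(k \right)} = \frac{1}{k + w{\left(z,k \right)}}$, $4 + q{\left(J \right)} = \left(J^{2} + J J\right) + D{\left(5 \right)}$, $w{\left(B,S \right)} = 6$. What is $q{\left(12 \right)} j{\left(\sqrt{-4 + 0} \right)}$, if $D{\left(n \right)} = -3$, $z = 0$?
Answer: $\frac{843}{20} - \frac{281 i}{20} \approx 42.15 - 14.05 i$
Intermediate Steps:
$q{\left(J \right)} = -7 + 2 J^{2}$ ($q{\left(J \right)} = -4 - \left(3 - J^{2} - J J\right) = -4 + \left(\left(J^{2} + J^{2}\right) - 3\right) = -4 + \left(2 J^{2} - 3\right) = -4 + \left(-3 + 2 J^{2}\right) = -7 + 2 J^{2}$)
$j{\left(k \right)} = \frac{1}{6 + k}$ ($j{\left(k \right)} = \frac{1}{k + 6} = \frac{1}{6 + k}$)
$q{\left(12 \right)} j{\left(\sqrt{-4 + 0} \right)} = \frac{-7 + 2 \cdot 12^{2}}{6 + \sqrt{-4 + 0}} = \frac{-7 + 2 \cdot 144}{6 + \sqrt{-4}} = \frac{-7 + 288}{6 + 2 i} = 281 \frac{6 - 2 i}{40} = \frac{281 \left(6 - 2 i\right)}{40}$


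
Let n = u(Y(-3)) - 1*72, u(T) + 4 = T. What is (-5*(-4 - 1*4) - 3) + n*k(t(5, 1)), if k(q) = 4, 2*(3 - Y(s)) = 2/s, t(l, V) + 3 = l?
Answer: -761/3 ≈ -253.67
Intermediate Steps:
t(l, V) = -3 + l
Y(s) = 3 - 1/s
u(T) = -4 + T
n = -218/3 (n = (-4 + (3 - 1/(-3))) - 1*72 = (-4 + (3 - 1*(-1/3))) - 72 = (-4 + (3 + 1/3)) - 72 = (-4 + 10/3) - 72 = -2/3 - 72 = -218/3 ≈ -72.667)
(-5*(-4 - 1*4) - 3) + n*k(t(5, 1)) = (-5*(-4 - 1*4) - 3) - 218/3*4 = (-5*(-4 - 4) - 3) - 872/3 = (-5*(-8) - 3) - 872/3 = (40 - 3) - 872/3 = 37 - 872/3 = -761/3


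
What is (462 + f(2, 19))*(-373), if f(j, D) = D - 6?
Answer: -177175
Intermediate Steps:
f(j, D) = -6 + D
(462 + f(2, 19))*(-373) = (462 + (-6 + 19))*(-373) = (462 + 13)*(-373) = 475*(-373) = -177175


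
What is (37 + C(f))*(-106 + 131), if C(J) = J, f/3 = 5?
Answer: 1300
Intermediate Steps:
f = 15 (f = 3*5 = 15)
(37 + C(f))*(-106 + 131) = (37 + 15)*(-106 + 131) = 52*25 = 1300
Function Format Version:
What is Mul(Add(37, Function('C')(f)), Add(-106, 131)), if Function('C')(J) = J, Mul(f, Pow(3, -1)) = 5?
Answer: 1300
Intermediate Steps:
f = 15 (f = Mul(3, 5) = 15)
Mul(Add(37, Function('C')(f)), Add(-106, 131)) = Mul(Add(37, 15), Add(-106, 131)) = Mul(52, 25) = 1300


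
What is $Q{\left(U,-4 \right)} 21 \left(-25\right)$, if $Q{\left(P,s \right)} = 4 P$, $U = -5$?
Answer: $10500$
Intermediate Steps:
$Q{\left(U,-4 \right)} 21 \left(-25\right) = 4 \left(-5\right) 21 \left(-25\right) = \left(-20\right) 21 \left(-25\right) = \left(-420\right) \left(-25\right) = 10500$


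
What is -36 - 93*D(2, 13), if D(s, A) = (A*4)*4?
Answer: -19380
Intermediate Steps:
D(s, A) = 16*A (D(s, A) = (4*A)*4 = 16*A)
-36 - 93*D(2, 13) = -36 - 1488*13 = -36 - 93*208 = -36 - 19344 = -19380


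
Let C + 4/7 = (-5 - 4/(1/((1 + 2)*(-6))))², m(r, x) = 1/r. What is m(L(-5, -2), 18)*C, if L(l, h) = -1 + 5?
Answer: 31419/28 ≈ 1122.1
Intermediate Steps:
L(l, h) = 4
C = 31419/7 (C = -4/7 + (-5 - 4/(1/((1 + 2)*(-6))))² = -4/7 + (-5 - 4/(-⅙/3))² = -4/7 + (-5 - 4/((⅓)*(-⅙)))² = -4/7 + (-5 - 4/(-1/18))² = -4/7 + (-5 - 4*(-18))² = -4/7 + (-5 + 72)² = -4/7 + 67² = -4/7 + 4489 = 31419/7 ≈ 4488.4)
m(L(-5, -2), 18)*C = (31419/7)/4 = (¼)*(31419/7) = 31419/28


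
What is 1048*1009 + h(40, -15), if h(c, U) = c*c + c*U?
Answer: 1058432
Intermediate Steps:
h(c, U) = c² + U*c
1048*1009 + h(40, -15) = 1048*1009 + 40*(-15 + 40) = 1057432 + 40*25 = 1057432 + 1000 = 1058432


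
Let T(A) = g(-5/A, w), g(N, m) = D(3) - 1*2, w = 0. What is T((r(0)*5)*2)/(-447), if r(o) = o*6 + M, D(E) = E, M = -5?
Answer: -1/447 ≈ -0.0022371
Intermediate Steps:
r(o) = -5 + 6*o (r(o) = o*6 - 5 = 6*o - 5 = -5 + 6*o)
g(N, m) = 1 (g(N, m) = 3 - 1*2 = 3 - 2 = 1)
T(A) = 1
T((r(0)*5)*2)/(-447) = 1/(-447) = 1*(-1/447) = -1/447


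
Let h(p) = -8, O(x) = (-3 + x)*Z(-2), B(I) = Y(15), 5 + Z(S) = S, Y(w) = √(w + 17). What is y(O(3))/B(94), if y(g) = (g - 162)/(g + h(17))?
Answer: 81*√2/32 ≈ 3.5797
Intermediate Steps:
Y(w) = √(17 + w)
Z(S) = -5 + S
B(I) = 4*√2 (B(I) = √(17 + 15) = √32 = 4*√2)
O(x) = 21 - 7*x (O(x) = (-3 + x)*(-5 - 2) = (-3 + x)*(-7) = 21 - 7*x)
y(g) = (-162 + g)/(-8 + g) (y(g) = (g - 162)/(g - 8) = (-162 + g)/(-8 + g))
y(O(3))/B(94) = ((-162 + (21 - 7*3))/(-8 + (21 - 7*3)))/((4*√2)) = ((-162 + (21 - 21))/(-8 + (21 - 21)))*(√2/8) = ((-162 + 0)/(-8 + 0))*(√2/8) = (-162/(-8))*(√2/8) = (-⅛*(-162))*(√2/8) = 81*(√2/8)/4 = 81*√2/32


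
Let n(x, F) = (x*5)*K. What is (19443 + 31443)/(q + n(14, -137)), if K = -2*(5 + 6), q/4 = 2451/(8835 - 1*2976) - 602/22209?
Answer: -367856395137/11121392732 ≈ -33.076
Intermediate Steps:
q = 22625396/14458059 (q = 4*(2451/(8835 - 1*2976) - 602/22209) = 4*(2451/(8835 - 2976) - 602*1/22209) = 4*(2451/5859 - 602/22209) = 4*(2451*(1/5859) - 602/22209) = 4*(817/1953 - 602/22209) = 4*(5656349/14458059) = 22625396/14458059 ≈ 1.5649)
K = -22 (K = -2*11 = -22)
n(x, F) = -110*x (n(x, F) = (x*5)*(-22) = (5*x)*(-22) = -110*x)
(19443 + 31443)/(q + n(14, -137)) = (19443 + 31443)/(22625396/14458059 - 110*14) = 50886/(22625396/14458059 - 1540) = 50886/(-22242785464/14458059) = 50886*(-14458059/22242785464) = -367856395137/11121392732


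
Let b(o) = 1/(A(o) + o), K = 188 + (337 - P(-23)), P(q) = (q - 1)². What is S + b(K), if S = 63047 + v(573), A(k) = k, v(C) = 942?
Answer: 6526877/102 ≈ 63989.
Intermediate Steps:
P(q) = (-1 + q)²
K = -51 (K = 188 + (337 - (-1 - 23)²) = 188 + (337 - 1*(-24)²) = 188 + (337 - 1*576) = 188 + (337 - 576) = 188 - 239 = -51)
S = 63989 (S = 63047 + 942 = 63989)
b(o) = 1/(2*o) (b(o) = 1/(o + o) = 1/(2*o))
S + b(K) = 63989 + (½)/(-51) = 63989 + (½)*(-1/51) = 63989 - 1/102 = 6526877/102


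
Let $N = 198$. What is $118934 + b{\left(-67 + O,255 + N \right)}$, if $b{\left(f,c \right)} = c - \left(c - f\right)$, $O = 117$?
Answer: $118984$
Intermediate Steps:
$b{\left(f,c \right)} = f$
$118934 + b{\left(-67 + O,255 + N \right)} = 118934 + \left(-67 + 117\right) = 118934 + 50 = 118984$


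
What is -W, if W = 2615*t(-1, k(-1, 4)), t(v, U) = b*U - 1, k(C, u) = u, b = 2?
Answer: -18305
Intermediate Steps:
t(v, U) = -1 + 2*U (t(v, U) = 2*U - 1 = -1 + 2*U)
W = 18305 (W = 2615*(-1 + 2*4) = 2615*(-1 + 8) = 2615*7 = 18305)
-W = -1*18305 = -18305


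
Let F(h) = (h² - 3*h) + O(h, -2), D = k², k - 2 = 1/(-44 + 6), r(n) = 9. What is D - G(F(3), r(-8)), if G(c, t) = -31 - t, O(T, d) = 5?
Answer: 63385/1444 ≈ 43.895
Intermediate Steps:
k = 75/38 (k = 2 + 1/(-44 + 6) = 2 + 1/(-38) = 2 - 1/38 = 75/38 ≈ 1.9737)
D = 5625/1444 (D = (75/38)² = 5625/1444 ≈ 3.8954)
F(h) = 5 + h² - 3*h (F(h) = (h² - 3*h) + 5 = 5 + h² - 3*h)
D - G(F(3), r(-8)) = 5625/1444 - (-31 - 1*9) = 5625/1444 - (-31 - 9) = 5625/1444 - 1*(-40) = 5625/1444 + 40 = 63385/1444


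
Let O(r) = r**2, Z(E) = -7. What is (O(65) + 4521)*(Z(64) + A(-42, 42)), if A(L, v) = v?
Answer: 306110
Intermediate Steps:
(O(65) + 4521)*(Z(64) + A(-42, 42)) = (65**2 + 4521)*(-7 + 42) = (4225 + 4521)*35 = 8746*35 = 306110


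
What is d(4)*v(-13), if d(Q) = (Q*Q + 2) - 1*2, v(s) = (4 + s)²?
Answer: 1296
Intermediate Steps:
d(Q) = Q² (d(Q) = (Q² + 2) - 2 = (2 + Q²) - 2 = Q²)
d(4)*v(-13) = 4²*(4 - 13)² = 16*(-9)² = 16*81 = 1296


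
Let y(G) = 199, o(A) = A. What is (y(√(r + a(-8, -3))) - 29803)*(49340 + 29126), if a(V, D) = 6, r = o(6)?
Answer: -2322907464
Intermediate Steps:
r = 6
(y(√(r + a(-8, -3))) - 29803)*(49340 + 29126) = (199 - 29803)*(49340 + 29126) = -29604*78466 = -2322907464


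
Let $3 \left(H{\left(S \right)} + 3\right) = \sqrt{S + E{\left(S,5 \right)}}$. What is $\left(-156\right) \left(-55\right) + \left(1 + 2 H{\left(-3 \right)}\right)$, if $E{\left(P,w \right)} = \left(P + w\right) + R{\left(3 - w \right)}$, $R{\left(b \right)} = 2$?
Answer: $\frac{25727}{3} \approx 8575.7$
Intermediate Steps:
$E{\left(P,w \right)} = 2 + P + w$ ($E{\left(P,w \right)} = \left(P + w\right) + 2 = 2 + P + w$)
$H{\left(S \right)} = -3 + \frac{\sqrt{7 + 2 S}}{3}$ ($H{\left(S \right)} = -3 + \frac{\sqrt{S + \left(2 + S + 5\right)}}{3} = -3 + \frac{\sqrt{S + \left(7 + S\right)}}{3} = -3 + \frac{\sqrt{7 + 2 S}}{3}$)
$\left(-156\right) \left(-55\right) + \left(1 + 2 H{\left(-3 \right)}\right) = \left(-156\right) \left(-55\right) + \left(1 + 2 \left(-3 + \frac{\sqrt{7 + 2 \left(-3\right)}}{3}\right)\right) = 8580 + \left(1 + 2 \left(-3 + \frac{\sqrt{7 - 6}}{3}\right)\right) = 8580 + \left(1 + 2 \left(-3 + \frac{\sqrt{1}}{3}\right)\right) = 8580 + \left(1 + 2 \left(-3 + \frac{1}{3} \cdot 1\right)\right) = 8580 + \left(1 + 2 \left(-3 + \frac{1}{3}\right)\right) = 8580 + \left(1 + 2 \left(- \frac{8}{3}\right)\right) = 8580 + \left(1 - \frac{16}{3}\right) = 8580 - \frac{13}{3} = \frac{25727}{3}$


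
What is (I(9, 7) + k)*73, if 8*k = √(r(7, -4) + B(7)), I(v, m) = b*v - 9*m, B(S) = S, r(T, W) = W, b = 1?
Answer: -3942 + 73*√3/8 ≈ -3926.2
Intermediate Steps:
I(v, m) = v - 9*m (I(v, m) = 1*v - 9*m = v - 9*m)
k = √3/8 (k = √(-4 + 7)/8 = √3/8 ≈ 0.21651)
(I(9, 7) + k)*73 = ((9 - 9*7) + √3/8)*73 = ((9 - 63) + √3/8)*73 = (-54 + √3/8)*73 = -3942 + 73*√3/8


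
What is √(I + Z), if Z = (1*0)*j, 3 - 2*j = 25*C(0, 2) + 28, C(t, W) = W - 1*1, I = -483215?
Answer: I*√483215 ≈ 695.14*I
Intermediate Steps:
C(t, W) = -1 + W (C(t, W) = W - 1 = -1 + W)
j = -25 (j = 3/2 - (25*(-1 + 2) + 28)/2 = 3/2 - (25*1 + 28)/2 = 3/2 - (25 + 28)/2 = 3/2 - ½*53 = 3/2 - 53/2 = -25)
Z = 0 (Z = (1*0)*(-25) = 0*(-25) = 0)
√(I + Z) = √(-483215 + 0) = √(-483215) = I*√483215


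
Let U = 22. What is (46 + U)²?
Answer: 4624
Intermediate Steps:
(46 + U)² = (46 + 22)² = 68² = 4624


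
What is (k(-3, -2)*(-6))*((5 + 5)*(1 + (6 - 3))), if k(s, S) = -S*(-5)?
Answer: 2400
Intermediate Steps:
k(s, S) = 5*S
(k(-3, -2)*(-6))*((5 + 5)*(1 + (6 - 3))) = ((5*(-2))*(-6))*((5 + 5)*(1 + (6 - 3))) = (-10*(-6))*(10*(1 + 3)) = 60*(10*4) = 60*40 = 2400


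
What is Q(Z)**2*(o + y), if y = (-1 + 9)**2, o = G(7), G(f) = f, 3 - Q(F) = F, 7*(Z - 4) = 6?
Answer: 11999/49 ≈ 244.88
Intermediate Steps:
Z = 34/7 (Z = 4 + (1/7)*6 = 4 + 6/7 = 34/7 ≈ 4.8571)
Q(F) = 3 - F
o = 7
y = 64 (y = 8**2 = 64)
Q(Z)**2*(o + y) = (3 - 1*34/7)**2*(7 + 64) = (3 - 34/7)**2*71 = (-13/7)**2*71 = (169/49)*71 = 11999/49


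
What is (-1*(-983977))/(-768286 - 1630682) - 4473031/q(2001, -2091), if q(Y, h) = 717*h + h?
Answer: 1542229361797/600276969864 ≈ 2.5692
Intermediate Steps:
q(Y, h) = 718*h
(-1*(-983977))/(-768286 - 1630682) - 4473031/q(2001, -2091) = (-1*(-983977))/(-768286 - 1630682) - 4473031/(718*(-2091)) = 983977/(-2398968) - 4473031/(-1501338) = 983977*(-1/2398968) - 4473031*(-1/1501338) = -983977/2398968 + 4473031/1501338 = 1542229361797/600276969864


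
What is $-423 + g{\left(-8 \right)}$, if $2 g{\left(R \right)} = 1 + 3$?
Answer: $-421$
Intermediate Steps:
$g{\left(R \right)} = 2$ ($g{\left(R \right)} = \frac{1 + 3}{2} = \frac{1}{2} \cdot 4 = 2$)
$-423 + g{\left(-8 \right)} = -423 + 2 = -421$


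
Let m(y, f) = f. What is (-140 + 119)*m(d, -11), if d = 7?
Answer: 231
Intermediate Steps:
(-140 + 119)*m(d, -11) = (-140 + 119)*(-11) = -21*(-11) = 231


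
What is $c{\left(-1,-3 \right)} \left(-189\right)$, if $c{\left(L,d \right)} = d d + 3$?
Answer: $-2268$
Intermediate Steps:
$c{\left(L,d \right)} = 3 + d^{2}$ ($c{\left(L,d \right)} = d^{2} + 3 = 3 + d^{2}$)
$c{\left(-1,-3 \right)} \left(-189\right) = \left(3 + \left(-3\right)^{2}\right) \left(-189\right) = \left(3 + 9\right) \left(-189\right) = 12 \left(-189\right) = -2268$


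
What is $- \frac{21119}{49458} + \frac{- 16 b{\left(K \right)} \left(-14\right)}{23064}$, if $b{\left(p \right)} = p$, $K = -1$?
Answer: $- \frac{6918989}{15843046} \approx -0.43672$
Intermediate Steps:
$- \frac{21119}{49458} + \frac{- 16 b{\left(K \right)} \left(-14\right)}{23064} = - \frac{21119}{49458} + \frac{\left(-16\right) \left(-1\right) \left(-14\right)}{23064} = \left(-21119\right) \frac{1}{49458} + 16 \left(-14\right) \frac{1}{23064} = - \frac{21119}{49458} - \frac{28}{2883} = - \frac{6918989}{15843046}$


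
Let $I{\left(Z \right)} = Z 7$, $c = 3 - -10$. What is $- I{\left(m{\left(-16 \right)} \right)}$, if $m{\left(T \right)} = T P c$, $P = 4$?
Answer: $5824$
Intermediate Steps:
$c = 13$ ($c = 3 + 10 = 13$)
$m{\left(T \right)} = 52 T$ ($m{\left(T \right)} = T 4 \cdot 13 = 4 T 13 = 52 T$)
$I{\left(Z \right)} = 7 Z$
$- I{\left(m{\left(-16 \right)} \right)} = - 7 \cdot 52 \left(-16\right) = - 7 \left(-832\right) = \left(-1\right) \left(-5824\right) = 5824$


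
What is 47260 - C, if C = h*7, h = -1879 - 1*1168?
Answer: 68589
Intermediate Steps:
h = -3047 (h = -1879 - 1168 = -3047)
C = -21329 (C = -3047*7 = -21329)
47260 - C = 47260 - 1*(-21329) = 47260 + 21329 = 68589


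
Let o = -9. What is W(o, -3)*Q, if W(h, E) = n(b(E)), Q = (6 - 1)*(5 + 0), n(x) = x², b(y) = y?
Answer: 225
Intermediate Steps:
Q = 25 (Q = 5*5 = 25)
W(h, E) = E²
W(o, -3)*Q = (-3)²*25 = 9*25 = 225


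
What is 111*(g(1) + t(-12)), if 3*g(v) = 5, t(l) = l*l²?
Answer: -191623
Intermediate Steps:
t(l) = l³
g(v) = 5/3 (g(v) = (⅓)*5 = 5/3)
111*(g(1) + t(-12)) = 111*(5/3 + (-12)³) = 111*(5/3 - 1728) = 111*(-5179/3) = -191623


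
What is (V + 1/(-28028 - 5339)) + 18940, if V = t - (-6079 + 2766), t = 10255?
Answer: 1084694435/33367 ≈ 32508.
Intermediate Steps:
V = 13568 (V = 10255 - (-6079 + 2766) = 10255 - 1*(-3313) = 10255 + 3313 = 13568)
(V + 1/(-28028 - 5339)) + 18940 = (13568 + 1/(-28028 - 5339)) + 18940 = (13568 + 1/(-33367)) + 18940 = (13568 - 1/33367) + 18940 = 452723455/33367 + 18940 = 1084694435/33367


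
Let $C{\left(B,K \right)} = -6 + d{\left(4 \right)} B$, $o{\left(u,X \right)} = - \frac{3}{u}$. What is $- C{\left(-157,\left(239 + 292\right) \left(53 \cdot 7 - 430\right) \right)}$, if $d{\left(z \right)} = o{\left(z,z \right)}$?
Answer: $- \frac{447}{4} \approx -111.75$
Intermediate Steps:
$d{\left(z \right)} = - \frac{3}{z}$
$C{\left(B,K \right)} = -6 - \frac{3 B}{4}$ ($C{\left(B,K \right)} = -6 + - \frac{3}{4} B = -6 + \left(-3\right) \frac{1}{4} B = -6 - \frac{3 B}{4}$)
$- C{\left(-157,\left(239 + 292\right) \left(53 \cdot 7 - 430\right) \right)} = - (-6 - - \frac{471}{4}) = - (-6 + \frac{471}{4}) = \left(-1\right) \frac{447}{4} = - \frac{447}{4}$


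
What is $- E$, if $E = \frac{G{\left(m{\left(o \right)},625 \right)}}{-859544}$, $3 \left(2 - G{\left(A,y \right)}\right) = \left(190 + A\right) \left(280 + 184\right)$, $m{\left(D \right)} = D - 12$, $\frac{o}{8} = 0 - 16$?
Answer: $- \frac{11597}{1289316} \approx -0.0089947$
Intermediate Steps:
$o = -128$ ($o = 8 \left(0 - 16\right) = 8 \left(-16\right) = -128$)
$m{\left(D \right)} = -12 + D$ ($m{\left(D \right)} = D - 12 = -12 + D$)
$G{\left(A,y \right)} = - \frac{88154}{3} - \frac{464 A}{3}$ ($G{\left(A,y \right)} = 2 - \frac{\left(190 + A\right) \left(280 + 184\right)}{3} = 2 - \frac{\left(190 + A\right) 464}{3} = 2 - \frac{88160 + 464 A}{3} = 2 - \left(\frac{88160}{3} + \frac{464 A}{3}\right) = - \frac{88154}{3} - \frac{464 A}{3}$)
$E = \frac{11597}{1289316}$ ($E = \frac{- \frac{88154}{3} - \frac{464 \left(-12 - 128\right)}{3}}{-859544} = \left(- \frac{88154}{3} - - \frac{64960}{3}\right) \left(- \frac{1}{859544}\right) = \left(- \frac{88154}{3} + \frac{64960}{3}\right) \left(- \frac{1}{859544}\right) = \left(- \frac{23194}{3}\right) \left(- \frac{1}{859544}\right) = \frac{11597}{1289316} \approx 0.0089947$)
$- E = \left(-1\right) \frac{11597}{1289316} = - \frac{11597}{1289316}$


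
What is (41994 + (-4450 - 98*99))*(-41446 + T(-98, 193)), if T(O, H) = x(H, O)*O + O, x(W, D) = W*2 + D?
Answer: -1942480656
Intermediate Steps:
x(W, D) = D + 2*W (x(W, D) = 2*W + D = D + 2*W)
T(O, H) = O + O*(O + 2*H) (T(O, H) = (O + 2*H)*O + O = O*(O + 2*H) + O = O + O*(O + 2*H))
(41994 + (-4450 - 98*99))*(-41446 + T(-98, 193)) = (41994 + (-4450 - 98*99))*(-41446 - 98*(1 - 98 + 2*193)) = (41994 + (-4450 - 9702))*(-41446 - 98*(1 - 98 + 386)) = (41994 - 14152)*(-41446 - 98*289) = 27842*(-41446 - 28322) = 27842*(-69768) = -1942480656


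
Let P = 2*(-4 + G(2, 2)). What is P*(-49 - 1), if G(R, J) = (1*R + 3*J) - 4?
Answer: 0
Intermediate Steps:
G(R, J) = -4 + R + 3*J (G(R, J) = (R + 3*J) - 4 = -4 + R + 3*J)
P = 0 (P = 2*(-4 + (-4 + 2 + 3*2)) = 2*(-4 + (-4 + 2 + 6)) = 2*(-4 + 4) = 2*0 = 0)
P*(-49 - 1) = 0*(-49 - 1) = 0*(-50) = 0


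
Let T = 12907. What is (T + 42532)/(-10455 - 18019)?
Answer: -55439/28474 ≈ -1.9470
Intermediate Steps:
(T + 42532)/(-10455 - 18019) = (12907 + 42532)/(-10455 - 18019) = 55439/(-28474) = 55439*(-1/28474) = -55439/28474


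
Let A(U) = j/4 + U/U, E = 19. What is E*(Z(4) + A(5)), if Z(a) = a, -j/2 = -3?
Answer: 247/2 ≈ 123.50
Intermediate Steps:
j = 6 (j = -2*(-3) = 6)
A(U) = 5/2 (A(U) = 6/4 + U/U = 6*(¼) + 1 = 3/2 + 1 = 5/2)
E*(Z(4) + A(5)) = 19*(4 + 5/2) = 19*(13/2) = 247/2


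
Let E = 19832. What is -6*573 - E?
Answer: -23270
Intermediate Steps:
-6*573 - E = -6*573 - 1*19832 = -3438 - 19832 = -23270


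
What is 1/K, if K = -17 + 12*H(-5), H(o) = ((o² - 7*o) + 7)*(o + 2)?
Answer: -1/2429 ≈ -0.00041169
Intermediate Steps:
H(o) = (2 + o)*(7 + o² - 7*o) (H(o) = (7 + o² - 7*o)*(2 + o) = (2 + o)*(7 + o² - 7*o))
K = -2429 (K = -17 + 12*(14 + (-5)³ - 7*(-5) - 5*(-5)²) = -17 + 12*(14 - 125 + 35 - 5*25) = -17 + 12*(14 - 125 + 35 - 125) = -17 + 12*(-201) = -17 - 2412 = -2429)
1/K = 1/(-2429) = -1/2429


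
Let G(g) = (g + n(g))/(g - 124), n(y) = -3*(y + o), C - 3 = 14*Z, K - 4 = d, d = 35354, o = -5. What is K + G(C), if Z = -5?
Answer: 6753229/191 ≈ 35357.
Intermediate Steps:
K = 35358 (K = 4 + 35354 = 35358)
C = -67 (C = 3 + 14*(-5) = 3 - 70 = -67)
n(y) = 15 - 3*y (n(y) = -3*(y - 5) = -3*(-5 + y) = 15 - 3*y)
G(g) = (15 - 2*g)/(-124 + g) (G(g) = (g + (15 - 3*g))/(g - 124) = (15 - 2*g)/(-124 + g))
K + G(C) = 35358 + (15 - 2*(-67))/(-124 - 67) = 35358 + (15 + 134)/(-191) = 35358 - 1/191*149 = 35358 - 149/191 = 6753229/191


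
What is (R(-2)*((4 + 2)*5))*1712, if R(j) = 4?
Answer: 205440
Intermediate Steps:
(R(-2)*((4 + 2)*5))*1712 = (4*((4 + 2)*5))*1712 = (4*(6*5))*1712 = (4*30)*1712 = 120*1712 = 205440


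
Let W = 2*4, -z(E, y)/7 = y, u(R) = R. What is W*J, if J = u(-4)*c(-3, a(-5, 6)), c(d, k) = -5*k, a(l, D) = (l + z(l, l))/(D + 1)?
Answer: 4800/7 ≈ 685.71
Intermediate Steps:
z(E, y) = -7*y
a(l, D) = -6*l/(1 + D) (a(l, D) = (l - 7*l)/(D + 1) = (-6*l)/(1 + D) = -6*l/(1 + D))
W = 8
J = 600/7 (J = -(-20)*(-6*(-5)/(1 + 6)) = -(-20)*(-6*(-5)/7) = -(-20)*(-6*(-5)*1/7) = -(-20)*30/7 = -4*(-150/7) = 600/7 ≈ 85.714)
W*J = 8*(600/7) = 4800/7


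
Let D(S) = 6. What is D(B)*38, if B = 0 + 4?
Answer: 228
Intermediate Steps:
B = 4
D(B)*38 = 6*38 = 228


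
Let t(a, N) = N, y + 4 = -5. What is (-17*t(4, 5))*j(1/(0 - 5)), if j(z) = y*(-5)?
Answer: -3825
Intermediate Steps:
y = -9 (y = -4 - 5 = -9)
j(z) = 45 (j(z) = -9*(-5) = 45)
(-17*t(4, 5))*j(1/(0 - 5)) = -17*5*45 = -85*45 = -3825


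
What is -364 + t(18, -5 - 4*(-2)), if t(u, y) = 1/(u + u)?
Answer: -13103/36 ≈ -363.97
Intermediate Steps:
t(u, y) = 1/(2*u)
-364 + t(18, -5 - 4*(-2)) = -364 + (½)/18 = -364 + (½)*(1/18) = -364 + 1/36 = -13103/36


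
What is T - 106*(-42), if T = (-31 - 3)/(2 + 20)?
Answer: 48955/11 ≈ 4450.5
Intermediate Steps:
T = -17/11 (T = -34/22 = -34*1/22 = -17/11 ≈ -1.5455)
T - 106*(-42) = -17/11 - 106*(-42) = -17/11 + 4452 = 48955/11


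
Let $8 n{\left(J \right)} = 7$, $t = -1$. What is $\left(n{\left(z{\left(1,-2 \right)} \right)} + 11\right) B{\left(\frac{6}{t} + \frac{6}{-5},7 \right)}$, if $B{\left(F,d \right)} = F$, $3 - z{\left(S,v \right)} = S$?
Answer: $- \frac{171}{2} \approx -85.5$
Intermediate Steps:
$z{\left(S,v \right)} = 3 - S$
$n{\left(J \right)} = \frac{7}{8}$ ($n{\left(J \right)} = \frac{1}{8} \cdot 7 = \frac{7}{8}$)
$\left(n{\left(z{\left(1,-2 \right)} \right)} + 11\right) B{\left(\frac{6}{t} + \frac{6}{-5},7 \right)} = \left(\frac{7}{8} + 11\right) \left(\frac{6}{-1} + \frac{6}{-5}\right) = \frac{95 \left(6 \left(-1\right) + 6 \left(- \frac{1}{5}\right)\right)}{8} = \frac{95 \left(-6 - \frac{6}{5}\right)}{8} = \frac{95}{8} \left(- \frac{36}{5}\right) = - \frac{171}{2}$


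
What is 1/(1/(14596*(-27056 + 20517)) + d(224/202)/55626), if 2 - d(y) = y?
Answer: 89370285827524/1430712289 ≈ 62466.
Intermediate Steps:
d(y) = 2 - y
1/(1/(14596*(-27056 + 20517)) + d(224/202)/55626) = 1/(1/(14596*(-27056 + 20517)) + (2 - 224/202)/55626) = 1/((1/14596)/(-6539) + (2 - 224/202)*(1/55626)) = 1/((1/14596)*(-1/6539) + (2 - 1*112/101)*(1/55626)) = 1/(-1/95443244 + (2 - 112/101)*(1/55626)) = 1/(-1/95443244 + (90/101)*(1/55626)) = 1/(-1/95443244 + 15/936371) = 1/(1430712289/89370285827524) = 89370285827524/1430712289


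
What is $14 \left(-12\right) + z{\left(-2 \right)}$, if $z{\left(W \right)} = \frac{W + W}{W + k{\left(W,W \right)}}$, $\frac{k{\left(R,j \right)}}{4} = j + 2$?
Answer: $-166$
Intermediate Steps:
$k{\left(R,j \right)} = 8 + 4 j$ ($k{\left(R,j \right)} = 4 \left(j + 2\right) = 4 \left(2 + j\right) = 8 + 4 j$)
$z{\left(W \right)} = \frac{2 W}{8 + 5 W}$ ($z{\left(W \right)} = \frac{W + W}{W + \left(8 + 4 W\right)} = \frac{2 W}{8 + 5 W}$)
$14 \left(-12\right) + z{\left(-2 \right)} = 14 \left(-12\right) + 2 \left(-2\right) \frac{1}{8 + 5 \left(-2\right)} = -168 + 2 \left(-2\right) \frac{1}{8 - 10} = -168 + 2 \left(-2\right) \frac{1}{-2} = -168 + 2 \left(-2\right) \left(- \frac{1}{2}\right) = -168 + 2 = -166$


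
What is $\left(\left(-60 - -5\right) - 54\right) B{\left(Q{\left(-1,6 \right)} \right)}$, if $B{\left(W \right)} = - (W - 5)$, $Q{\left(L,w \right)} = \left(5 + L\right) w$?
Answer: $2071$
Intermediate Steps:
$Q{\left(L,w \right)} = w \left(5 + L\right)$
$B{\left(W \right)} = 5 - W$ ($B{\left(W \right)} = - (-5 + W) = 5 - W$)
$\left(\left(-60 - -5\right) - 54\right) B{\left(Q{\left(-1,6 \right)} \right)} = \left(\left(-60 - -5\right) - 54\right) \left(5 - 6 \left(5 - 1\right)\right) = \left(\left(-60 + 5\right) - 54\right) \left(5 - 6 \cdot 4\right) = \left(-55 - 54\right) \left(5 - 24\right) = - 109 \left(5 - 24\right) = \left(-109\right) \left(-19\right) = 2071$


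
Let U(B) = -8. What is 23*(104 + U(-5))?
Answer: 2208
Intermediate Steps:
23*(104 + U(-5)) = 23*(104 - 8) = 23*96 = 2208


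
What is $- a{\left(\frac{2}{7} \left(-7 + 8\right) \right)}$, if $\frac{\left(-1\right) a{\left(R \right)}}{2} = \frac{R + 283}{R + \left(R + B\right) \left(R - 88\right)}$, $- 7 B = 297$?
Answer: $\frac{13881}{90572} \approx 0.15326$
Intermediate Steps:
$B = - \frac{297}{7}$ ($B = \left(- \frac{1}{7}\right) 297 = - \frac{297}{7} \approx -42.429$)
$a{\left(R \right)} = - \frac{2 \left(283 + R\right)}{R + \left(-88 + R\right) \left(- \frac{297}{7} + R\right)}$ ($a{\left(R \right)} = - 2 \frac{R + 283}{R + \left(R - \frac{297}{7}\right) \left(R - 88\right)} = - 2 \frac{283 + R}{R + \left(- \frac{297}{7} + R\right) \left(-88 + R\right)} = - 2 \frac{283 + R}{R + \left(-88 + R\right) \left(- \frac{297}{7} + R\right)} = - \frac{2 \left(283 + R\right)}{R + \left(-88 + R\right) \left(- \frac{297}{7} + R\right)}$)
$- a{\left(\frac{2}{7} \left(-7 + 8\right) \right)} = - \frac{14 \left(-283 - \frac{2}{7} \left(-7 + 8\right)\right)}{26136 - 906 \cdot \frac{2}{7} \left(-7 + 8\right) + 7 \left(\frac{2}{7} \left(-7 + 8\right)\right)^{2}} = - \frac{14 \left(-283 - 2 \cdot \frac{1}{7} \cdot 1\right)}{26136 - 906 \cdot 2 \cdot \frac{1}{7} \cdot 1 + 7 \left(2 \cdot \frac{1}{7} \cdot 1\right)^{2}} = - \frac{14 \left(-283 - \frac{2}{7} \cdot 1\right)}{26136 - 906 \cdot \frac{2}{7} \cdot 1 + 7 \left(\frac{2}{7} \cdot 1\right)^{2}} = - \frac{14 \left(-283 - \frac{2}{7}\right)}{26136 - \frac{1812}{7} + 7 \left(\frac{2}{7}\right)^{2}} = - \frac{14 \left(-283 - \frac{2}{7}\right)}{26136 - \frac{1812}{7} + 7 \cdot \frac{4}{49}} = - \frac{14 \left(-1983\right)}{\left(26136 - \frac{1812}{7} + \frac{4}{7}\right) 7} = - \frac{14 \left(-1983\right)}{\frac{181144}{7} \cdot 7} = - \frac{14 \cdot 7 \left(-1983\right)}{181144 \cdot 7} = \left(-1\right) \left(- \frac{13881}{90572}\right) = \frac{13881}{90572}$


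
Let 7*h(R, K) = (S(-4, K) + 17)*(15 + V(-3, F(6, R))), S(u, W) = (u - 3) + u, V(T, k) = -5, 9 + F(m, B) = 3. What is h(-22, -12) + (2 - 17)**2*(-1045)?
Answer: -1645815/7 ≈ -2.3512e+5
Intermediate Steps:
F(m, B) = -6 (F(m, B) = -9 + 3 = -6)
S(u, W) = -3 + 2*u (S(u, W) = (-3 + u) + u = -3 + 2*u)
h(R, K) = 60/7 (h(R, K) = (((-3 + 2*(-4)) + 17)*(15 - 5))/7 = (((-3 - 8) + 17)*10)/7 = ((-11 + 17)*10)/7 = (6*10)/7 = (1/7)*60 = 60/7)
h(-22, -12) + (2 - 17)**2*(-1045) = 60/7 + (2 - 17)**2*(-1045) = 60/7 + (-15)**2*(-1045) = 60/7 + 225*(-1045) = 60/7 - 235125 = -1645815/7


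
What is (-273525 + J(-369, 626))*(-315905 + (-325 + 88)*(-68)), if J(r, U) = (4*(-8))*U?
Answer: 88005159473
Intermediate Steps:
J(r, U) = -32*U
(-273525 + J(-369, 626))*(-315905 + (-325 + 88)*(-68)) = (-273525 - 32*626)*(-315905 + (-325 + 88)*(-68)) = (-273525 - 20032)*(-315905 - 237*(-68)) = -293557*(-315905 + 16116) = -293557*(-299789) = 88005159473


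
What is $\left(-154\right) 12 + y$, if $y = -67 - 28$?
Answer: $-1943$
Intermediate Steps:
$y = -95$ ($y = -67 - 28 = -95$)
$\left(-154\right) 12 + y = \left(-154\right) 12 - 95 = -1848 - 95 = -1943$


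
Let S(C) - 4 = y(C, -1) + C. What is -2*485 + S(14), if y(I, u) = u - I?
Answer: -967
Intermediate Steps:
S(C) = 3 (S(C) = 4 + ((-1 - C) + C) = 4 - 1 = 3)
-2*485 + S(14) = -2*485 + 3 = -970 + 3 = -967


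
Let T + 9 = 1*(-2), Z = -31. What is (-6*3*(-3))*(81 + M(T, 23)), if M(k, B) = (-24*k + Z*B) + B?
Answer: -18630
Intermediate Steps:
T = -11 (T = -9 + 1*(-2) = -9 - 2 = -11)
M(k, B) = -30*B - 24*k (M(k, B) = (-24*k - 31*B) + B = (-31*B - 24*k) + B = -30*B - 24*k)
(-6*3*(-3))*(81 + M(T, 23)) = (-6*3*(-3))*(81 + (-30*23 - 24*(-11))) = (-18*(-3))*(81 + (-690 + 264)) = 54*(81 - 426) = 54*(-345) = -18630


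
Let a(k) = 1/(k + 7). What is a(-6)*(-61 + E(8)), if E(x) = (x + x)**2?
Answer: 195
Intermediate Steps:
E(x) = 4*x**2 (E(x) = (2*x)**2 = 4*x**2)
a(k) = 1/(7 + k)
a(-6)*(-61 + E(8)) = (-61 + 4*8**2)/(7 - 6) = (-61 + 4*64)/1 = 1*(-61 + 256) = 1*195 = 195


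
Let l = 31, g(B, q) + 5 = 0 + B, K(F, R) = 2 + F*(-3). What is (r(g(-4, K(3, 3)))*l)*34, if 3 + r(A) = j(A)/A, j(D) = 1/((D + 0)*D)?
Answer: -2306152/729 ≈ -3163.4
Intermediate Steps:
K(F, R) = 2 - 3*F
j(D) = D**(-2) (j(D) = 1/(D*D) = D**(-2))
g(B, q) = -5 + B (g(B, q) = -5 + (0 + B) = -5 + B)
r(A) = -3 + A**(-3) (r(A) = -3 + 1/(A**2*A) = -3 + A**(-3))
(r(g(-4, K(3, 3)))*l)*34 = ((-3 + (-5 - 4)**(-3))*31)*34 = ((-3 + (-9)**(-3))*31)*34 = ((-3 - 1/729)*31)*34 = -2188/729*31*34 = -67828/729*34 = -2306152/729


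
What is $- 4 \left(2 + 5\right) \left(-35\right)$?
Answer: $980$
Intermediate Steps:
$- 4 \left(2 + 5\right) \left(-35\right) = \left(-4\right) 7 \left(-35\right) = \left(-28\right) \left(-35\right) = 980$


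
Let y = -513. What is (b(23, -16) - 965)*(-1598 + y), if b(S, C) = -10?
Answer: 2058225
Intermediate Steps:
(b(23, -16) - 965)*(-1598 + y) = (-10 - 965)*(-1598 - 513) = -975*(-2111) = 2058225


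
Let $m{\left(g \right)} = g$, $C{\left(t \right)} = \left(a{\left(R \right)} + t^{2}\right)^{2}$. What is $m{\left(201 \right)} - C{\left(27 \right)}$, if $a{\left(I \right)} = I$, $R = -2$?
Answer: $-528328$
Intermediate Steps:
$C{\left(t \right)} = \left(-2 + t^{2}\right)^{2}$
$m{\left(201 \right)} - C{\left(27 \right)} = 201 - \left(-2 + 27^{2}\right)^{2} = 201 - \left(-2 + 729\right)^{2} = 201 - 727^{2} = 201 - 528529 = -528328$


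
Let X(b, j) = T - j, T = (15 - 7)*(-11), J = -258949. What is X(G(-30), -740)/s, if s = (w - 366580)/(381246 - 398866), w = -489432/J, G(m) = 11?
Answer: 743717064940/23731258747 ≈ 31.339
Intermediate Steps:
T = -88 (T = 8*(-11) = -88)
w = 489432/258949 (w = -489432/(-258949) = -489432*(-1/258949) = 489432/258949 ≈ 1.8901)
X(b, j) = -88 - j
s = 23731258747/1140670345 (s = (489432/258949 - 366580)/(381246 - 398866) = -94925034988/258949/(-17620) = -94925034988/258949*(-1/17620) = 23731258747/1140670345 ≈ 20.805)
X(G(-30), -740)/s = (-88 - 1*(-740))/(23731258747/1140670345) = (-88 + 740)*(1140670345/23731258747) = 652*(1140670345/23731258747) = 743717064940/23731258747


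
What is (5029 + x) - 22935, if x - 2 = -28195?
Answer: -46099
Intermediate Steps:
x = -28193 (x = 2 - 28195 = -28193)
(5029 + x) - 22935 = (5029 - 28193) - 22935 = -23164 - 22935 = -46099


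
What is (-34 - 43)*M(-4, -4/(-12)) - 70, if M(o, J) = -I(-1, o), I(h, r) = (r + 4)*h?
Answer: -70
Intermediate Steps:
I(h, r) = h*(4 + r) (I(h, r) = (4 + r)*h = h*(4 + r))
M(o, J) = 4 + o (M(o, J) = -(-1)*(4 + o) = -(-4 - o) = 4 + o)
(-34 - 43)*M(-4, -4/(-12)) - 70 = (-34 - 43)*(4 - 4) - 70 = -77*0 - 70 = 0 - 70 = -70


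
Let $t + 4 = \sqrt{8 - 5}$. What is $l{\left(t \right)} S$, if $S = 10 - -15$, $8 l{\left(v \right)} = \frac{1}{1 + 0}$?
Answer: $\frac{25}{8} \approx 3.125$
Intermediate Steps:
$t = -4 + \sqrt{3}$ ($t = -4 + \sqrt{8 - 5} = -4 + \sqrt{3} \approx -2.2679$)
$l{\left(v \right)} = \frac{1}{8}$ ($l{\left(v \right)} = \frac{1}{8 \left(1 + 0\right)} = \frac{1}{8 \cdot 1} = \frac{1}{8} \cdot 1 = \frac{1}{8}$)
$S = 25$ ($S = 10 + 15 = 25$)
$l{\left(t \right)} S = \frac{1}{8} \cdot 25 = \frac{25}{8}$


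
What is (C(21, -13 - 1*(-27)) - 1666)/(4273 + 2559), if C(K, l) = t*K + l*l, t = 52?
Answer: -27/488 ≈ -0.055328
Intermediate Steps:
C(K, l) = l² + 52*K (C(K, l) = 52*K + l*l = 52*K + l² = l² + 52*K)
(C(21, -13 - 1*(-27)) - 1666)/(4273 + 2559) = (((-13 - 1*(-27))² + 52*21) - 1666)/(4273 + 2559) = (((-13 + 27)² + 1092) - 1666)/6832 = ((14² + 1092) - 1666)*(1/6832) = ((196 + 1092) - 1666)*(1/6832) = (1288 - 1666)*(1/6832) = -378*1/6832 = -27/488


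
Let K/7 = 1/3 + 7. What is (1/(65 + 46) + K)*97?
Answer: 552803/111 ≈ 4980.2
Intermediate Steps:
K = 154/3 (K = 7*(1/3 + 7) = 7*(1*(⅓) + 7) = 7*(⅓ + 7) = 7*(22/3) = 154/3 ≈ 51.333)
(1/(65 + 46) + K)*97 = (1/(65 + 46) + 154/3)*97 = (1/111 + 154/3)*97 = (5699/111)*97 = 552803/111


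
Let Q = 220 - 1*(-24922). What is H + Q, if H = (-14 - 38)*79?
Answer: 21034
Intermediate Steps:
H = -4108 (H = -52*79 = -4108)
Q = 25142 (Q = 220 + 24922 = 25142)
H + Q = -4108 + 25142 = 21034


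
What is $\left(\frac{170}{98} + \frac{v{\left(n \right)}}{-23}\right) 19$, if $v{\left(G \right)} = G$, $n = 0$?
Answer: $\frac{1615}{49} \approx 32.959$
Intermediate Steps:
$\left(\frac{170}{98} + \frac{v{\left(n \right)}}{-23}\right) 19 = \left(\frac{170}{98} + \frac{0}{-23}\right) 19 = \left(170 \cdot \frac{1}{98} + 0 \left(- \frac{1}{23}\right)\right) 19 = \left(\frac{85}{49} + 0\right) 19 = \frac{85}{49} \cdot 19 = \frac{1615}{49}$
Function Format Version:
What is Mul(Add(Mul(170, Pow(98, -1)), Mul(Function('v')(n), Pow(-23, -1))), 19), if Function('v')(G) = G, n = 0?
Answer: Rational(1615, 49) ≈ 32.959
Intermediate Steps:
Mul(Add(Mul(170, Pow(98, -1)), Mul(Function('v')(n), Pow(-23, -1))), 19) = Mul(Add(Mul(170, Pow(98, -1)), Mul(0, Pow(-23, -1))), 19) = Mul(Add(Mul(170, Rational(1, 98)), Mul(0, Rational(-1, 23))), 19) = Mul(Add(Rational(85, 49), 0), 19) = Mul(Rational(85, 49), 19) = Rational(1615, 49)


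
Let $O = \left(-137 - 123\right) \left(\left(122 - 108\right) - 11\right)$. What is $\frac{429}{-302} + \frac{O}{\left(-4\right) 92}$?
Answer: $\frac{9711}{13892} \approx 0.69904$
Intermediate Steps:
$O = -780$ ($O = - 260 \left(\left(122 - 108\right) - 11\right) = - 260 \left(14 - 11\right) = \left(-260\right) 3 = -780$)
$\frac{429}{-302} + \frac{O}{\left(-4\right) 92} = \frac{429}{-302} - \frac{780}{\left(-4\right) 92} = 429 \left(- \frac{1}{302}\right) - \frac{780}{-368} = - \frac{429}{302} - - \frac{195}{92} = - \frac{429}{302} + \frac{195}{92} = \frac{9711}{13892}$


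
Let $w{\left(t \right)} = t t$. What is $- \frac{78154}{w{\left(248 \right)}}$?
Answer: $- \frac{39077}{30752} \approx -1.2707$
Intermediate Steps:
$w{\left(t \right)} = t^{2}$
$- \frac{78154}{w{\left(248 \right)}} = - \frac{78154}{248^{2}} = - \frac{78154}{61504} = \left(-78154\right) \frac{1}{61504} = - \frac{39077}{30752}$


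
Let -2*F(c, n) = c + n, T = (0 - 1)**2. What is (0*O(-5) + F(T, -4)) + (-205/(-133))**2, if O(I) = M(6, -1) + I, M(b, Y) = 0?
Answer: 137117/35378 ≈ 3.8758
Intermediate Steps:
T = 1 (T = (-1)**2 = 1)
F(c, n) = -c/2 - n/2 (F(c, n) = -(c + n)/2 = -c/2 - n/2)
O(I) = I (O(I) = 0 + I = I)
(0*O(-5) + F(T, -4)) + (-205/(-133))**2 = (0*(-5) + (-1/2*1 - 1/2*(-4))) + (-205/(-133))**2 = (0 + (-1/2 + 2)) + (-205*(-1/133))**2 = (0 + 3/2) + (205/133)**2 = 3/2 + 42025/17689 = 137117/35378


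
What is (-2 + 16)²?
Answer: 196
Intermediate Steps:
(-2 + 16)² = 14² = 196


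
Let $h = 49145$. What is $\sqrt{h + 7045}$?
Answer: $\sqrt{56190} \approx 237.04$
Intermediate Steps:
$\sqrt{h + 7045} = \sqrt{49145 + 7045} = \sqrt{56190}$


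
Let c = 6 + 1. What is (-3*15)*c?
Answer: -315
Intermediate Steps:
c = 7
(-3*15)*c = -3*15*7 = -45*7 = -315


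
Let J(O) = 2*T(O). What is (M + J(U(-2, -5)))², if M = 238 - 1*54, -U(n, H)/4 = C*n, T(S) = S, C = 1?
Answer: 40000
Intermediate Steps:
U(n, H) = -4*n
J(O) = 2*O
M = 184 (M = 238 - 54 = 184)
(M + J(U(-2, -5)))² = (184 + 2*(-4*(-2)))² = (184 + 2*8)² = (184 + 16)² = 200² = 40000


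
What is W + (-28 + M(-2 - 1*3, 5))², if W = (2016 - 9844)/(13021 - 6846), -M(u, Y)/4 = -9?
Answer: 20388/325 ≈ 62.732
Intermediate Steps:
M(u, Y) = 36 (M(u, Y) = -4*(-9) = 36)
W = -412/325 (W = -7828/6175 = -7828*1/6175 = -412/325 ≈ -1.2677)
W + (-28 + M(-2 - 1*3, 5))² = -412/325 + (-28 + 36)² = -412/325 + 8² = -412/325 + 64 = 20388/325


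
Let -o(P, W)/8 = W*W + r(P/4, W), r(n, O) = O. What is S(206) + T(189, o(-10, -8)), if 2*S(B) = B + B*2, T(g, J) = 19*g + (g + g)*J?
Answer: -165444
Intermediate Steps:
o(P, W) = -8*W - 8*W² (o(P, W) = -8*(W*W + W) = -8*(W² + W) = -8*(W + W²) = -8*W - 8*W²)
T(g, J) = 19*g + 2*J*g (T(g, J) = 19*g + (2*g)*J = 19*g + 2*J*g)
S(B) = 3*B/2 (S(B) = (B + B*2)/2 = (B + 2*B)/2 = (3*B)/2 = 3*B/2)
S(206) + T(189, o(-10, -8)) = (3/2)*206 + 189*(19 + 2*(8*(-8)*(-1 - 1*(-8)))) = 309 + 189*(19 + 2*(8*(-8)*(-1 + 8))) = 309 + 189*(19 + 2*(8*(-8)*7)) = 309 + 189*(19 + 2*(-448)) = 309 + 189*(19 - 896) = 309 + 189*(-877) = 309 - 165753 = -165444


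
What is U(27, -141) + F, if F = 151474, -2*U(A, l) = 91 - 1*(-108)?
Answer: 302749/2 ≈ 1.5137e+5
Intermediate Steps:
U(A, l) = -199/2 (U(A, l) = -(91 - 1*(-108))/2 = -(91 + 108)/2 = -1/2*199 = -199/2)
U(27, -141) + F = -199/2 + 151474 = 302749/2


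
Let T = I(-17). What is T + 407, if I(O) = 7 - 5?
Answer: 409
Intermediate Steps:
I(O) = 2
T = 2
T + 407 = 2 + 407 = 409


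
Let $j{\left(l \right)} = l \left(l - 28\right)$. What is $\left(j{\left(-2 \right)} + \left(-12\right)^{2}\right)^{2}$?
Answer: $41616$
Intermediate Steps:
$j{\left(l \right)} = l \left(-28 + l\right)$
$\left(j{\left(-2 \right)} + \left(-12\right)^{2}\right)^{2} = \left(- 2 \left(-28 - 2\right) + \left(-12\right)^{2}\right)^{2} = \left(\left(-2\right) \left(-30\right) + 144\right)^{2} = \left(60 + 144\right)^{2} = 204^{2} = 41616$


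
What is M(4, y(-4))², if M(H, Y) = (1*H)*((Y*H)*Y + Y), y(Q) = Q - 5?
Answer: 1587600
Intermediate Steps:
y(Q) = -5 + Q
M(H, Y) = H*(Y + H*Y²) (M(H, Y) = H*((H*Y)*Y + Y) = H*(H*Y² + Y) = H*(Y + H*Y²))
M(4, y(-4))² = (4*(-5 - 4)*(1 + 4*(-5 - 4)))² = (4*(-9)*(1 + 4*(-9)))² = (4*(-9)*(1 - 36))² = (4*(-9)*(-35))² = 1260² = 1587600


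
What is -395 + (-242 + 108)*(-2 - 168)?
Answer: 22385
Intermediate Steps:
-395 + (-242 + 108)*(-2 - 168) = -395 - 134*(-170) = -395 + 22780 = 22385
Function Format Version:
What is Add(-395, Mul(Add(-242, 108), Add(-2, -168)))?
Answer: 22385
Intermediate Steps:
Add(-395, Mul(Add(-242, 108), Add(-2, -168))) = Add(-395, Mul(-134, -170)) = Add(-395, 22780) = 22385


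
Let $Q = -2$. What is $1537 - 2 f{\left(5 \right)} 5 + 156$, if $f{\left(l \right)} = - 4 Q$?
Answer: $-122804$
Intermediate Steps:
$f{\left(l \right)} = 8$ ($f{\left(l \right)} = \left(-4\right) \left(-2\right) = 8$)
$1537 - 2 f{\left(5 \right)} 5 + 156 = 1537 \left(-2\right) 8 \cdot 5 + 156 = 1537 \left(\left(-16\right) 5\right) + 156 = 1537 \left(-80\right) + 156 = -122960 + 156 = -122804$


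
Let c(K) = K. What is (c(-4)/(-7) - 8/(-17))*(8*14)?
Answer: 1984/17 ≈ 116.71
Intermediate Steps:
(c(-4)/(-7) - 8/(-17))*(8*14) = (-4/(-7) - 8/(-17))*(8*14) = (-4*(-⅐) - 8*(-1/17))*112 = (4/7 + 8/17)*112 = (124/119)*112 = 1984/17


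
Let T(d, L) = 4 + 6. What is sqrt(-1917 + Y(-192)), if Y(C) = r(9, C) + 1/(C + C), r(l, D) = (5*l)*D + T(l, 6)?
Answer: I*sqrt(24300294)/48 ≈ 102.7*I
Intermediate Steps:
T(d, L) = 10
r(l, D) = 10 + 5*D*l (r(l, D) = (5*l)*D + 10 = 5*D*l + 10 = 10 + 5*D*l)
Y(C) = 10 + 1/(2*C) + 45*C (Y(C) = (10 + 5*C*9) + 1/(C + C) = (10 + 45*C) + 1/(2*C) = 10 + 1/(2*C) + 45*C)
sqrt(-1917 + Y(-192)) = sqrt(-1917 + (10 + (1/2)/(-192) + 45*(-192))) = sqrt(-1917 + (10 + (1/2)*(-1/192) - 8640)) = sqrt(-1917 + (10 - 1/384 - 8640)) = sqrt(-1917 - 3313921/384) = sqrt(-4050049/384) = I*sqrt(24300294)/48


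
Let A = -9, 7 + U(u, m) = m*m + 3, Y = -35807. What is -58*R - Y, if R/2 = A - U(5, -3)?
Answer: 37431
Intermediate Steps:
U(u, m) = -4 + m**2 (U(u, m) = -7 + (m*m + 3) = -7 + (m**2 + 3) = -7 + (3 + m**2) = -4 + m**2)
R = -28 (R = 2*(-9 - (-4 + (-3)**2)) = 2*(-9 - (-4 + 9)) = 2*(-9 - 1*5) = 2*(-9 - 5) = 2*(-14) = -28)
-58*R - Y = -58*(-28) - 1*(-35807) = 1624 + 35807 = 37431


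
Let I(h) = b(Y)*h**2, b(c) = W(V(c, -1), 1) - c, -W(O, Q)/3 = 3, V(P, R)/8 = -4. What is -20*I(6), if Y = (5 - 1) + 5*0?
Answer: 9360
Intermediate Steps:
Y = 4 (Y = 4 + 0 = 4)
V(P, R) = -32 (V(P, R) = 8*(-4) = -32)
W(O, Q) = -9 (W(O, Q) = -3*3 = -9)
b(c) = -9 - c
I(h) = -13*h**2 (I(h) = (-9 - 1*4)*h**2 = (-9 - 4)*h**2 = -13*h**2)
-20*I(6) = -(-260)*6**2 = -(-260)*36 = -20*(-468) = 9360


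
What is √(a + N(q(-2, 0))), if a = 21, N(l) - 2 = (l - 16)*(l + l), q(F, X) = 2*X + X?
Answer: √23 ≈ 4.7958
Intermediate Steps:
q(F, X) = 3*X
N(l) = 2 + 2*l*(-16 + l) (N(l) = 2 + (l - 16)*(l + l) = 2 + (-16 + l)*(2*l) = 2 + 2*l*(-16 + l))
√(a + N(q(-2, 0))) = √(21 + (2 - 96*0 + 2*(3*0)²)) = √(21 + (2 - 32*0 + 2*0²)) = √(21 + (2 + 0 + 2*0)) = √(21 + (2 + 0 + 0)) = √(21 + 2) = √23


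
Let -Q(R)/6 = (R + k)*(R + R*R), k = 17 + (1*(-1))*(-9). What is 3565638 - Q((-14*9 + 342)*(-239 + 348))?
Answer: 78395258507238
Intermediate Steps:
k = 26 (k = 17 - 1*(-9) = 17 + 9 = 26)
Q(R) = -6*(26 + R)*(R + R²) (Q(R) = -6*(R + 26)*(R + R*R) = -6*(26 + R)*(R + R²))
3565638 - Q((-14*9 + 342)*(-239 + 348)) = 3565638 - (-6)*(-14*9 + 342)*(-239 + 348)*(26 + ((-14*9 + 342)*(-239 + 348))² + 27*((-14*9 + 342)*(-239 + 348))) = 3565638 - (-6)*(-126 + 342)*109*(26 + ((-126 + 342)*109)² + 27*((-126 + 342)*109)) = 3565638 - (-6)*216*109*(26 + (216*109)² + 27*(216*109)) = 3565638 - (-6)*23544*(26 + 23544² + 27*23544) = 3565638 - (-6)*23544*(26 + 554319936 + 635688) = 3565638 - (-6)*23544*554955650 = 3565638 - 1*(-78395254941600) = 3565638 + 78395254941600 = 78395258507238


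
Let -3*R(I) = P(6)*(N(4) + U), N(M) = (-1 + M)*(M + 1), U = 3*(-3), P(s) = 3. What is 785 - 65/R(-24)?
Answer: 4775/6 ≈ 795.83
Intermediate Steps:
U = -9
N(M) = (1 + M)*(-1 + M) (N(M) = (-1 + M)*(1 + M) = (1 + M)*(-1 + M))
R(I) = -6 (R(I) = -((-1 + 4²) - 9) = -((-1 + 16) - 9) = -(15 - 9) = -6)
785 - 65/R(-24) = 785 - 65/(-6) = 785 - ⅙*(-65) = 785 + 65/6 = 4775/6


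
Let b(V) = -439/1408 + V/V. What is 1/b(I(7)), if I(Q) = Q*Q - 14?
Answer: 1408/969 ≈ 1.4530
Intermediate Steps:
I(Q) = -14 + Q² (I(Q) = Q² - 14 = -14 + Q²)
b(V) = 969/1408 (b(V) = -439*1/1408 + 1 = -439/1408 + 1 = 969/1408)
1/b(I(7)) = 1/(969/1408) = 1408/969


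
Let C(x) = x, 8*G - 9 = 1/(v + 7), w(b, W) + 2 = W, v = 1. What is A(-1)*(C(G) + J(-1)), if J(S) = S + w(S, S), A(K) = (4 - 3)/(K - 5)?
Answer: 61/128 ≈ 0.47656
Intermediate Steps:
A(K) = 1/(-5 + K)
w(b, W) = -2 + W
G = 73/64 (G = 9/8 + 1/(8*(1 + 7)) = 9/8 + (⅛)/8 = 9/8 + (⅛)*(⅛) = 9/8 + 1/64 = 73/64 ≈ 1.1406)
J(S) = -2 + 2*S (J(S) = S + (-2 + S) = -2 + 2*S)
A(-1)*(C(G) + J(-1)) = (73/64 + (-2 + 2*(-1)))/(-5 - 1) = (73/64 + (-2 - 2))/(-6) = -(73/64 - 4)/6 = -⅙*(-183/64) = 61/128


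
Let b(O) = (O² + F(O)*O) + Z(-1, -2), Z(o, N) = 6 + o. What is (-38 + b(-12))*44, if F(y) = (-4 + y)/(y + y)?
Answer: 4532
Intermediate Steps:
F(y) = (-4 + y)/(2*y) (F(y) = (-4 + y)/((2*y)) = (-4 + y)*(1/(2*y)) = (-4 + y)/(2*y))
b(O) = 3 + O² + O/2 (b(O) = (O² + ((-4 + O)/(2*O))*O) + (6 - 1) = (O² + (-2 + O/2)) + 5 = (-2 + O² + O/2) + 5 = 3 + O² + O/2)
(-38 + b(-12))*44 = (-38 + (3 + (-12)² + (½)*(-12)))*44 = (-38 + (3 + 144 - 6))*44 = (-38 + 141)*44 = 103*44 = 4532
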